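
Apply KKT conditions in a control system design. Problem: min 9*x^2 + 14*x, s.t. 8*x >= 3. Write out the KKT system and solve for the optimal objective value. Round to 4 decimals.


Step 1: Try lambda = 0 (constraint inactive).
x_unc = -14/(2*9) = -0.7778
Check: 8*-0.7778 = -6.2224 < 3 -- violated!
Step 2: Constraint must be active: 8*x = 3
x* = 3/8 = 0.375
lambda = (2*9*0.375 + 14)/8 = 2.5938
Step 3: Compute optimal value.
f(x*) = 9*0.375^2 + 14*0.375 = 6.5156


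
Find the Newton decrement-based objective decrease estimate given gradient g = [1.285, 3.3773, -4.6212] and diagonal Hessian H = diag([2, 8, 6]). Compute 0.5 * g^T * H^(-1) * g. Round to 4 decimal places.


Step 1: H is diagonal, so H^(-1) * g = [0.6425, 0.4222, -0.7702].
Step 2: g^T H^(-1) g = sum_i g_i^2 / H_ii
  = (1.285)^2/2 + (3.3773)^2/8 + (-4.6212)^2/6
  = 0.8256 + 1.4258 + 3.5592 = 5.8106
Step 3: Objective decrease = 0.5 * g^T H^(-1) g = 2.9053


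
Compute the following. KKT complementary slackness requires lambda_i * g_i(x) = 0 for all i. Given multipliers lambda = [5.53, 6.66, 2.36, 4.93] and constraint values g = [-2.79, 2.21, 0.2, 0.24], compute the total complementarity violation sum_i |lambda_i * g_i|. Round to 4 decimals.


KKT complementary slackness check:
lambda_1 * g_1 = 5.53 * -2.79 = -15.4287
lambda_2 * g_2 = 6.66 * 2.21 = 14.7186
lambda_3 * g_3 = 2.36 * 0.2 = 0.472
lambda_4 * g_4 = 4.93 * 0.24 = 1.1832
Total violation = 15.4287 + 14.7186 + 0.472 + 1.1832 = 31.8025


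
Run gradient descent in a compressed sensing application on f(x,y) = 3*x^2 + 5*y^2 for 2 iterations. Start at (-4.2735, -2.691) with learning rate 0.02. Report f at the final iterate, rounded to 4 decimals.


Gradient descent on f(x,y) = 3*x^2 + 5*y^2.
Starting point: (-4.2735, -2.691), alpha = 0.02
Step 1: grad_x = 2*3*-4.2735 = -25.641, grad_y = 2*5*-2.691 = -26.91
  x_1 = -4.2735 - 0.02*-25.641 = -3.7607
  y_1 = -2.691 - 0.02*-26.91 = -2.1528
Step 2: grad_x = 2*3*-3.7607 = -22.5641, grad_y = 2*5*-2.1528 = -21.528
  x_2 = -3.7607 - 0.02*-22.5641 = -3.3094
  y_2 = -2.1528 - 0.02*-21.528 = -1.7222
f(-3.3094, -1.7222) = 3*(-3.3094)^2 + 5*(-1.7222)^2 = 47.6869


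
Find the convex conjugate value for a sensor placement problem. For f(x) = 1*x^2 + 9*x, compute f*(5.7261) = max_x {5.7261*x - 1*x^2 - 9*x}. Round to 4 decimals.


f*(y) = sup_x {y*x - a*x^2 - b*x} = sup_x {(y-b)*x - a*x^2}
FOC: (y - b) - 2a*x = 0 => x* = (y - b)/(2a)
x* = (5.7261 - 9)/(2*1) = -1.637
f*(5.7261) = (y-b)^2/(4a) = (5.7261 - 9)^2/(4*1)
= 10.7184/4 = 2.6796


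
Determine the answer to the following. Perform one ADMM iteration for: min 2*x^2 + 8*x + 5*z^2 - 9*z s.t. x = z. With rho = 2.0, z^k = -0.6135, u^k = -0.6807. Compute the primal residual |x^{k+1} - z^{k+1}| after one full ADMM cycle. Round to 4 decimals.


ADMM iteration with rho = 2.0, z^k = -0.6135, u^k = -0.6807
Step 1: x-update.
Minimize 2*x^2 + 8*x + (2.0/2)*(x + 0.6135 - 0.6807)^2
FOC: (2*2 + 2.0)*x = -8 + 2.0*(-0.6135 + 0.6807)
x^{k+1} = -1.3109
Step 2: z-update.
Minimize 5*z^2 - 9*z + (2.0/2)*(-1.3109 - z - 0.6807)^2
FOC: (2*5 + 2.0)*z = 9 + 2.0*(-1.3109 - 0.6807)
z^{k+1} = 0.4181
Step 3: u-update.
u^{k+1} = -0.6807 - 1.3109 - 0.4181 = -2.4097
Step 4: Primal residual = |-1.3109 - 0.4181| = 1.729


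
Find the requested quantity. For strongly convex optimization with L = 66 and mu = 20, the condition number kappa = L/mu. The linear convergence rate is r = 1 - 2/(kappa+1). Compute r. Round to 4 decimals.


Step 1: Compute the condition number.
kappa = L/mu = 66/20 = 3.3
Step 2: Compute the convergence rate.
r = 1 - 2/(kappa + 1) = 1 - 2*mu/(L + mu) = (L - mu)/(L + mu) = 46/86 = 0.5349


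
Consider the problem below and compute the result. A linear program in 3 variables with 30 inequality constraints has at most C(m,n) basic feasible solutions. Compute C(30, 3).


Each vertex corresponds to some choice of n active constraints out of m, so the number of vertices is at most C(m, n) = m! / (n!(m-n)!).
m = 30, n = 3
Numerator: 30 * 29 * 28
Denominator: 3! = 6
C(30, 3) = 4060


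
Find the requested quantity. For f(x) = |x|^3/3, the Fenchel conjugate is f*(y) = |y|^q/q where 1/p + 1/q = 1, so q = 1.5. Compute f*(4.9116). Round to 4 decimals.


The conjugate exponent q satisfies 1/p + 1/q = 1.
p = 3, so q = 3/(3 - 1) = 1.5
|y|^q = 4.9116^1.5 = 10.8852
f*(4.9116) = 10.8852 / 1.5 = 7.2568


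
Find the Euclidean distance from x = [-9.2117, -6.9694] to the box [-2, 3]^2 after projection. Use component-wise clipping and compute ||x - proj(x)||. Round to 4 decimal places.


Project each component onto [-2, 3].
clip(-9.2117) = -2.0, clip(-6.9694) = -2.0
Projection = [-2.0, -2.0]
Squared diffs: [52.0086, 24.6949]
Distance = sqrt(76.7035) = 8.7581


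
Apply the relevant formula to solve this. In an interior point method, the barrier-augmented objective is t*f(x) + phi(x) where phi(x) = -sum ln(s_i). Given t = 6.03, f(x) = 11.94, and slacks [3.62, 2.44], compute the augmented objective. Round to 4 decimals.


Step 1: Compute log-barrier.
ln values: [1.2865, 0.892]
phi = -(1.2865 + 0.892) = -2.1785
Step 2: Compute augmented objective.
t*f(x) = 6.03*11.94 = 71.9982
Total = 71.9982 - 2.1785 = 69.8197


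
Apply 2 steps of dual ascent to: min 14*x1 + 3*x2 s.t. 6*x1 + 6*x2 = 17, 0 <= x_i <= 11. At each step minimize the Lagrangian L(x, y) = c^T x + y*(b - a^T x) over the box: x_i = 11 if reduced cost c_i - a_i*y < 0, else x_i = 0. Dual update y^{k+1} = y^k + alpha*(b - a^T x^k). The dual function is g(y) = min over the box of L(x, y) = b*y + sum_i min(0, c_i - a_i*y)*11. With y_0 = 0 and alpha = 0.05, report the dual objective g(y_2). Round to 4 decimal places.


Dual ascent for LP: min 14*x1 + 3*x2, 6*x1 + 6*x2 = 17, 0 <= x_i <= 11
Step 1: y^k = 0.0, reduced costs: (14.0, 3.0)
  x^k = (0.0, 0.0), subgradient = b - a^T x = 17.0
  y^{k+1} = 0.0 + 0.05*17.0 = 0.85
Step 2: y^k = 0.85, reduced costs: (8.9, -2.1)
  x^k = (0.0, 11.0), subgradient = b - a^T x = -49.0
  y^{k+1} = 0.85 + 0.05*-49.0 = -1.6
Dual objective at y_2 = -1.6: reduced costs (23.6, 12.6), box minimizer x = (0.0, 0.0)
g(y_2) = b*y + (c1 - a1*y)*x1 + (c2 - a2*y)*x2 = 17*(-1.6) + 23.6*0.0 + 12.6*0.0 = -27.2 + 0.0 + 0.0 = -27.2


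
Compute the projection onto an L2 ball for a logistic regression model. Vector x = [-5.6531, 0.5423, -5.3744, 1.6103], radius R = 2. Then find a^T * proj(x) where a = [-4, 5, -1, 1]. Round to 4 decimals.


Step 1: Compute ||x|| (intermediates to 6 decimals).
||x|| = sqrt((-5.6531)^2 + 0.5423^2 + (-5.3744)^2 + 1.6103^2) = 7.983036
Step 2: Project.
Since ||x|| > R, scale = R/||x|| = 2/7.983036 = 0.250531, proj(x) = scale * x
proj(x) = [-1.416277, 0.135863, -1.346454, 0.40343]
Step 3: Dot product.
a^T * proj(x) = -4*(-1.416277) + 5*0.135863 - 1*(-1.346454) + 1*0.40343 = 8.0943


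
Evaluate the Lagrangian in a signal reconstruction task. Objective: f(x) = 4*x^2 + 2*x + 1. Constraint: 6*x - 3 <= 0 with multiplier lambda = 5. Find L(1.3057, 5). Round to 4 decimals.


Step 1: Evaluate f(x).
f(1.3057) = 4*1.3057^2 + 2*1.3057 + 1 = 10.4308
Step 2: Evaluate g(x).
g(1.3057) = 6*1.3057 - 3 = 4.8342
Step 3: Compute Lagrangian.
L = 10.4308 + 5*4.8342 = 34.6018


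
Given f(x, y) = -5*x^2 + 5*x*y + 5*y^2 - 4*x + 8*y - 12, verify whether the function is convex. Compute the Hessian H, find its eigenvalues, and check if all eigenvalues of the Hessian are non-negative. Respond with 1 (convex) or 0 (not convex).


The Hessian of f(x,y) = -5*x^2 + 5*x*y + 5*y^2 - 4*x + 8*y - 12 is:
H = [[-10, 5], [5, 10]]
Trace = -10 + 10 = 0
Determinant = -10*10 - (5)^2 = -125
Discriminant = (0)^2 - 4*-125 = 500.0
Eigenvalues: lambda_1 = -11.1803, lambda_2 = 11.1803
The function is not convex.

0


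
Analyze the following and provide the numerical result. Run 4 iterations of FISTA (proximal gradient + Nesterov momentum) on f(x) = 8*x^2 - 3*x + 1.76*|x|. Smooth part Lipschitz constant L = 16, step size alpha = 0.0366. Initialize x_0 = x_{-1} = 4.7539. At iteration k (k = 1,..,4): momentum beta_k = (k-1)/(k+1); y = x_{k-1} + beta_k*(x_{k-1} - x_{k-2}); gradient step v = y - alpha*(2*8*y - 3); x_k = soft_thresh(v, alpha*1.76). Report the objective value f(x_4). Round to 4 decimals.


FISTA on f(x) = 8*x^2 - 3*x + 1.76*|x|
L = 16, alpha = 0.0366
Iteration 1: beta = 0.0, y = 4.7539 + 0.0*(4.7539 - 4.7539) = 4.7539
  grad(y) = 73.0624, v = y - alpha*grad = 2.0798
  prox(v) = soft_thresh(2.0798, 0.0644) = 2.0154
Iteration 2: beta = 0.3333, y = 2.0154 + 0.3333*(2.0154 - 4.7539) = 1.1026
  grad(y) = 14.6411, v = y - alpha*grad = 0.5667
  prox(v) = soft_thresh(0.5667, 0.0644) = 0.5023
Iteration 3: beta = 0.5, y = 0.5023 + 0.5*(0.5023 - 2.0154) = -0.2543
  grad(y) = -7.0683, v = y - alpha*grad = 0.0044
  prox(v) = soft_thresh(0.0044, 0.0644) = 0.0
Iteration 4: beta = 0.6, y = 0.0 + 0.6*(0.0 - 0.5023) = -0.3014
  grad(y) = -7.822, v = y - alpha*grad = -0.0151
  prox(v) = soft_thresh(-0.0151, 0.0644) = 0.0
f(x_4) = 8*0.0^2 - 3*0.0 + 1.76*|0.0| = 0.0


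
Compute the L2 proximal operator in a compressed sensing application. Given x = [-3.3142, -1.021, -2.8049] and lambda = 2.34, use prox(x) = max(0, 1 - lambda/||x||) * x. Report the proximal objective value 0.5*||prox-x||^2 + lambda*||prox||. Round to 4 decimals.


Step 1: Compute ||x||.
||x|| = 4.4602
Step 2: Compute scaling factor.
scale = max(0, 1 - 2.34/4.4602) = 0.4754
Step 3: prox(x) = [-1.5755, -0.4853, -1.3334]
||prox(x)|| = 2.1202
Step 4: Proximal objective.
0.5*||prox-x||^2 = 2.7378
lambda*||prox|| = 4.9613
Total = 7.6992


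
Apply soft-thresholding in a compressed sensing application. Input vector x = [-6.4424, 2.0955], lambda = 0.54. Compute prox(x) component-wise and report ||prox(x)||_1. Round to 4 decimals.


Soft-thresholding with lambda = 0.54:
prox(-6.4424) = sign(-6.4424)*max(|-6.4424| - 0.54, 0) = -5.9024
prox(2.0955) = sign(2.0955)*max(|2.0955| - 0.54, 0) = 1.5555
prox(x) = [-5.9024, 1.5555]
||prox(x)||_1 = 5.9024 + 1.5555 = 7.4579


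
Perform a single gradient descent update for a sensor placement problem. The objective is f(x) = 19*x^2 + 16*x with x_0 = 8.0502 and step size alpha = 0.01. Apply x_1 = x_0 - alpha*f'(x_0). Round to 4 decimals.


We compute the gradient at x_0 and apply the update.
f'(x) = 38*x + 16
f'(8.0502) = 38*8.0502 + 16 = 321.9076
x_1 = 8.0502 - 0.01*321.9076 = 4.8311


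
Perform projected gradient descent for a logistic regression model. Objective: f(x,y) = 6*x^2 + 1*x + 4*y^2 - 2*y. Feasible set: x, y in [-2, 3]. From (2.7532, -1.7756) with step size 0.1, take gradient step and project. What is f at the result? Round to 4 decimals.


Step 1: Compute gradient at (2.7532, -1.7756).
grad_x = 2*6*2.7532 + 1 = 34.0384
grad_y = 2*4*-1.7756 - 2 = -16.2048
Step 2: Gradient step.
x_raw = 2.7532 - 0.1*34.0384 = -0.6506
y_raw = -1.7756 - 0.1*-16.2048 = -0.1551
Step 3: Project onto [-2, 3].
x_proj = clip(-0.6506) = -0.6506
y_proj = clip(-0.1551) = -0.1551
Step 4: Evaluate f.
f(-0.6506, -0.1551) = 2.2958


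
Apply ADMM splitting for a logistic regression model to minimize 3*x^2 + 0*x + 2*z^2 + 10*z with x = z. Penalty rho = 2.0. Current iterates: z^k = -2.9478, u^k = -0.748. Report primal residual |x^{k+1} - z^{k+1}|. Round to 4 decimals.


ADMM iteration with rho = 2.0, z^k = -2.9478, u^k = -0.748
Step 1: x-update.
Minimize 3*x^2 + 0*x + (2.0/2)*(x + 2.9478 - 0.748)^2
FOC: (2*3 + 2.0)*x = 0 + 2.0*(-2.9478 + 0.748)
x^{k+1} = -0.55
Step 2: z-update.
Minimize 2*z^2 + 10*z + (2.0/2)*(-0.55 - z - 0.748)^2
FOC: (2*2 + 2.0)*z = -10 + 2.0*(-0.55 - 0.748)
z^{k+1} = -2.0993
Step 3: u-update.
u^{k+1} = -0.748 - 0.55 + 2.0993 = 0.8014
Step 4: Primal residual = |-0.55 + 2.0993| = 1.5494


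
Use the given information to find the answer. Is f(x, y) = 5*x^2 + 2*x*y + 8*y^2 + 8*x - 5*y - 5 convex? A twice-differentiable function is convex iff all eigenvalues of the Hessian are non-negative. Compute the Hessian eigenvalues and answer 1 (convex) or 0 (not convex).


The Hessian of f(x,y) = 5*x^2 + 2*x*y + 8*y^2 + 8*x - 5*y - 5 is:
H = [[10, 2], [2, 16]]
Trace = 10 + 16 = 26
Determinant = 10*16 - (2)^2 = 156
Discriminant = (26)^2 - 4*156 = 52.0
Eigenvalues: lambda_1 = 9.3944, lambda_2 = 16.6056
The function is convex.

1


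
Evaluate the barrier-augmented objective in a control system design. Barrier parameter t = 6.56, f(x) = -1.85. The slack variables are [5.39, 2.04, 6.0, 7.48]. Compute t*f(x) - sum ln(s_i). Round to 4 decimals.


Step 1: Compute log-barrier.
ln values: [1.6845, 0.7129, 1.7918, 2.0122]
phi = -(1.6845 + 0.7129 + 1.7918 + 2.0122) = -6.2015
Step 2: Compute augmented objective.
t*f(x) = 6.56*-1.85 = -12.136
Total = -12.136 - 6.2015 = -18.3375


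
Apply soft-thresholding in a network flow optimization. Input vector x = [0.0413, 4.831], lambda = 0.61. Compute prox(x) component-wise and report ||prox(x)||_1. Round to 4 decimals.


Soft-thresholding with lambda = 0.61:
prox(0.0413) = sign(0.0413)*max(|0.0413| - 0.61, 0) = 0.0
prox(4.831) = sign(4.831)*max(|4.831| - 0.61, 0) = 4.221
prox(x) = [0.0, 4.221]
||prox(x)||_1 = 0.0 + 4.221 = 4.221


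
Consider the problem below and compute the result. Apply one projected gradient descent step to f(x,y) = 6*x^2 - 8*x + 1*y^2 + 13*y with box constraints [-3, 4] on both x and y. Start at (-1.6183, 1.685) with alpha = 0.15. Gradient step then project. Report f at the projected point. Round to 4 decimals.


Step 1: Compute gradient at (-1.6183, 1.685).
grad_x = 2*6*-1.6183 - 8 = -27.4196
grad_y = 2*1*1.685 + 13 = 16.37
Step 2: Gradient step.
x_raw = -1.6183 - 0.15*-27.4196 = 2.4946
y_raw = 1.685 - 0.15*16.37 = -0.7705
Step 3: Project onto [-3, 4].
x_proj = clip(2.4946) = 2.4946
y_proj = clip(-0.7705) = -0.7705
Step 4: Evaluate f.
f(2.4946, -0.7705) = 7.9594


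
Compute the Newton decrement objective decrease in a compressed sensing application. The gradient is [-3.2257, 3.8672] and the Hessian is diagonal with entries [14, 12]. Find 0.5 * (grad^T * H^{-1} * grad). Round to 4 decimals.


Step 1: H is diagonal, so H^(-1) * g = [-0.2304, 0.3223].
Step 2: g^T H^(-1) g = sum_i g_i^2 / H_ii
  = (-3.2257)^2/14 + (3.8672)^2/12
  = 0.7432 + 1.2463 = 1.9895
Step 3: Objective decrease = 0.5 * g^T H^(-1) g = 0.9947


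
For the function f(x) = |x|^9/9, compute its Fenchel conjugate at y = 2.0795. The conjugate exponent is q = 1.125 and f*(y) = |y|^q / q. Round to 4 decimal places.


The conjugate exponent q satisfies 1/p + 1/q = 1.
p = 9, so q = 9/(9 - 1) = 1.125
|y|^q = 2.0795^1.125 = 2.2788
f*(2.0795) = 2.2788 / 1.125 = 2.0256


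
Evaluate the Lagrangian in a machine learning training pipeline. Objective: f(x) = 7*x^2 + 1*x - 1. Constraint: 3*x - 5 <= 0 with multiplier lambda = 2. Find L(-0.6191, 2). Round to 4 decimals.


Step 1: Evaluate f(x).
f(-0.6191) = 7*(-0.6191)^2 + 1*(-0.6191) - 1 = 1.0639
Step 2: Evaluate g(x).
g(-0.6191) = 3*-0.6191 - 5 = -6.8573
Step 3: Compute Lagrangian.
L = 1.0639 + 2*-6.8573 = -12.6507


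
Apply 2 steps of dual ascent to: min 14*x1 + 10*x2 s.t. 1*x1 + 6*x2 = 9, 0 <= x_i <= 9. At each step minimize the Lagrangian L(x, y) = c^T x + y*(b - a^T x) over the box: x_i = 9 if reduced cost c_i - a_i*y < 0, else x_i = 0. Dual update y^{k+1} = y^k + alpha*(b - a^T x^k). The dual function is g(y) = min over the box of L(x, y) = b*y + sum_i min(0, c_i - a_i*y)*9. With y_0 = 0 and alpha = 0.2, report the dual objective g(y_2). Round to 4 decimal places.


Dual ascent for LP: min 14*x1 + 10*x2, 1*x1 + 6*x2 = 9, 0 <= x_i <= 9
Step 1: y^k = 0.0, reduced costs: (14.0, 10.0)
  x^k = (0.0, 0.0), subgradient = b - a^T x = 9.0
  y^{k+1} = 0.0 + 0.2*9.0 = 1.8
Step 2: y^k = 1.8, reduced costs: (12.2, -0.8)
  x^k = (0.0, 9.0), subgradient = b - a^T x = -45.0
  y^{k+1} = 1.8 + 0.2*-45.0 = -7.2
Dual objective at y_2 = -7.2: reduced costs (21.2, 53.2), box minimizer x = (0.0, 0.0)
g(y_2) = b*y + (c1 - a1*y)*x1 + (c2 - a2*y)*x2 = 9*(-7.2) + 21.2*0.0 + 53.2*0.0 = -64.8 + 0.0 + 0.0 = -64.8


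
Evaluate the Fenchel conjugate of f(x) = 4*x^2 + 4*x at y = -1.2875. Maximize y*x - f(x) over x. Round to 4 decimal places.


f*(y) = sup_x {y*x - a*x^2 - b*x} = sup_x {(y-b)*x - a*x^2}
FOC: (y - b) - 2a*x = 0 => x* = (y - b)/(2a)
x* = (-1.2875 - 4)/(2*4) = -0.6609
f*(-1.2875) = (y-b)^2/(4a) = (-1.2875 - 4)^2/(4*4)
= 27.9577/16 = 1.7474


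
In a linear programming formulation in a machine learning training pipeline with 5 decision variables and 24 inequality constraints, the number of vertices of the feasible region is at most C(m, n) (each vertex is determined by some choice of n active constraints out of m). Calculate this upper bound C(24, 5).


Each vertex corresponds to some choice of n active constraints out of m, so the number of vertices is at most C(m, n) = m! / (n!(m-n)!).
m = 24, n = 5
Numerator: 24 * 23 * 22 * 21 * 20
Denominator: 5! = 120
C(24, 5) = 42504


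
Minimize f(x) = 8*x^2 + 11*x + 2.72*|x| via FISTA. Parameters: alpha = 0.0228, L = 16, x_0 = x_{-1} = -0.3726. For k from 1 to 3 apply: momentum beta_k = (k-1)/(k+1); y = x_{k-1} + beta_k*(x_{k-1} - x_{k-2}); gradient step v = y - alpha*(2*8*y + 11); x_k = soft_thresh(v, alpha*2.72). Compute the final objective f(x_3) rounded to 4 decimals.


FISTA on f(x) = 8*x^2 + 11*x + 2.72*|x|
L = 16, alpha = 0.0228
Iteration 1: beta = 0.0, y = -0.3726 + 0.0*(-0.3726 + 0.3726) = -0.3726
  grad(y) = 5.0384, v = y - alpha*grad = -0.4875
  prox(v) = soft_thresh(-0.4875, 0.062) = -0.4255
Iteration 2: beta = 0.3333, y = -0.4255 + 0.3333*(-0.4255 + 0.3726) = -0.4431
  grad(y) = 3.9107, v = y - alpha*grad = -0.5322
  prox(v) = soft_thresh(-0.5322, 0.062) = -0.4702
Iteration 3: beta = 0.5, y = -0.4702 + 0.5*(-0.4702 + 0.4255) = -0.4926
  grad(y) = 3.1182, v = y - alpha*grad = -0.5637
  prox(v) = soft_thresh(-0.5637, 0.062) = -0.5017
f(x_3) = 8*(-0.5017)^2 + 11*(-0.5017) + 2.72*|-0.5017| = -2.1405


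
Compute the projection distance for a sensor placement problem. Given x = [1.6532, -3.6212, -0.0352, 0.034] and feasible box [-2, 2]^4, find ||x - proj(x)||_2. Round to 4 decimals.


Project each component onto [-2, 2].
clip(1.6532) = 1.6532, clip(-3.6212) = -2.0, clip(-0.0352) = -0.0352, clip(0.034) = 0.034
Projection = [1.6532, -2.0, -0.0352, 0.034]
Squared diffs: [0.0, 2.6283, 0.0, 0.0]
Distance = sqrt(2.6283) = 1.6212


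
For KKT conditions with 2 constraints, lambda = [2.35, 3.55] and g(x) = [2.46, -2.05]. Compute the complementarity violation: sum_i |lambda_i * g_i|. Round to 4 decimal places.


KKT complementary slackness check:
lambda_1 * g_1 = 2.35 * 2.46 = 5.781
lambda_2 * g_2 = 3.55 * -2.05 = -7.2775
Total violation = 5.781 + 7.2775 = 13.0585


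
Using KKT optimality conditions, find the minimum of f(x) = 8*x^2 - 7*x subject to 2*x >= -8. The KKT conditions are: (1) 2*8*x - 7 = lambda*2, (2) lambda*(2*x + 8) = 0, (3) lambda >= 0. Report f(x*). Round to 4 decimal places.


Step 1: Try lambda = 0 (constraint inactive).
Stationarity: 2*8*x - 7 = 0
x* = 7/(2*8) = 0.4375
Check constraint: 2*0.4375 = 0.875 >= -8 -- satisfied.
Step 2: Compute optimal value.
f(x*) = 8*0.4375^2 - 7*0.4375 = -1.5313


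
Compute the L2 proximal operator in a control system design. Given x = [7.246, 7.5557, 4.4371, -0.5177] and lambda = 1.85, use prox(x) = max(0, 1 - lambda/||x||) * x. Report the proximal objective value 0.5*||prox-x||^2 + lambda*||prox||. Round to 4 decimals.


Step 1: Compute ||x||.
||x|| = 11.382
Step 2: Compute scaling factor.
scale = max(0, 1 - 1.85/11.382) = 0.8375
Step 3: prox(x) = [6.0683, 6.3276, 3.7159, -0.4336]
||prox(x)|| = 9.532
Step 4: Proximal objective.
0.5*||prox-x||^2 = 1.7113
lambda*||prox|| = 17.6342
Total = 19.3454


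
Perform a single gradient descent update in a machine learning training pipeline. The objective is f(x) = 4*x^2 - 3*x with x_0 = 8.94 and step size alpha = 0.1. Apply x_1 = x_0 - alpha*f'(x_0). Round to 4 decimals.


We compute the gradient at x_0 and apply the update.
f'(x) = 8*x - 3
f'(8.94) = 8*8.94 - 3 = 68.52
x_1 = 8.94 - 0.1*68.52 = 2.088


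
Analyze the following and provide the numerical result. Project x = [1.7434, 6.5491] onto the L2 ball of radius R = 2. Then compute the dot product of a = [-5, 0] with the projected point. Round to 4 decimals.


Step 1: Compute ||x|| (intermediates to 6 decimals).
||x|| = sqrt(1.7434^2 + 6.5491^2) = 6.777179
Step 2: Project.
Since ||x|| > R, scale = R/||x|| = 2/6.777179 = 0.295108, proj(x) = scale * x
proj(x) = [0.514491, 1.932692]
Step 3: Dot product.
a^T * proj(x) = -5*0.514491 + 0*1.932692 = -2.5725


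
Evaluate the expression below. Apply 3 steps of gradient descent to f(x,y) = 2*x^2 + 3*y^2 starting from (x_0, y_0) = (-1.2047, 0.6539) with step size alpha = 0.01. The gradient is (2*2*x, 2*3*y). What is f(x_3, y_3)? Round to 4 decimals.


Gradient descent on f(x,y) = 2*x^2 + 3*y^2.
Starting point: (-1.2047, 0.6539), alpha = 0.01
Step 1: grad_x = 2*2*-1.2047 = -4.8188, grad_y = 2*3*0.6539 = 3.9234
  x_1 = -1.2047 - 0.01*-4.8188 = -1.1565
  y_1 = 0.6539 - 0.01*3.9234 = 0.6147
Step 2: grad_x = 2*2*-1.1565 = -4.626, grad_y = 2*3*0.6147 = 3.688
  x_2 = -1.1565 - 0.01*-4.626 = -1.1103
  y_2 = 0.6147 - 0.01*3.688 = 0.5778
Step 3: grad_x = 2*2*-1.1103 = -4.441, grad_y = 2*3*0.5778 = 3.4667
  x_3 = -1.1103 - 0.01*-4.441 = -1.0658
  y_3 = 0.5778 - 0.01*3.4667 = 0.5431
f(-1.0658, 0.5431) = 2*(-1.0658)^2 + 3*0.5431^2 = 3.157


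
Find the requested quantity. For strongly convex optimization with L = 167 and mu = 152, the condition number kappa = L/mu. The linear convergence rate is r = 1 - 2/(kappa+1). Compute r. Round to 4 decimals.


Step 1: Compute the condition number.
kappa = L/mu = 167/152 = 1.0987
Step 2: Compute the convergence rate.
r = 1 - 2/(kappa + 1) = 1 - 2*mu/(L + mu) = (L - mu)/(L + mu) = 15/319 = 0.047


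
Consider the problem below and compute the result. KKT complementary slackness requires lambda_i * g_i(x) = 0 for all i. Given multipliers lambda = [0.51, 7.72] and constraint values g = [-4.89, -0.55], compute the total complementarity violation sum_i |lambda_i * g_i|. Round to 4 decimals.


KKT complementary slackness check:
lambda_1 * g_1 = 0.51 * -4.89 = -2.4939
lambda_2 * g_2 = 7.72 * -0.55 = -4.246
Total violation = 2.4939 + 4.246 = 6.7399


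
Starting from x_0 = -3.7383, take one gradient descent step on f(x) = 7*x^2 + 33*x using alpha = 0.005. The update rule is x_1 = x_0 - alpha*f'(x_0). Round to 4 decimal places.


We compute the gradient at x_0 and apply the update.
f'(x) = 14*x + 33
f'(-3.7383) = 14*-3.7383 + 33 = -19.3362
x_1 = -3.7383 - 0.005*-19.3362 = -3.6416


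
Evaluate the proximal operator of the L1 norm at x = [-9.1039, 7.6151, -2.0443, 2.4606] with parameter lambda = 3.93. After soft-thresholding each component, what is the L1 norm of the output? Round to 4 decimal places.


Soft-thresholding with lambda = 3.93:
prox(-9.1039) = sign(-9.1039)*max(|-9.1039| - 3.93, 0) = -5.1739
prox(7.6151) = sign(7.6151)*max(|7.6151| - 3.93, 0) = 3.6851
prox(-2.0443) = sign(-2.0443)*max(|-2.0443| - 3.93, 0) = 0.0
prox(2.4606) = sign(2.4606)*max(|2.4606| - 3.93, 0) = 0.0
prox(x) = [-5.1739, 3.6851, 0.0, 0.0]
||prox(x)||_1 = 5.1739 + 3.6851 + 0.0 + 0.0 = 8.859


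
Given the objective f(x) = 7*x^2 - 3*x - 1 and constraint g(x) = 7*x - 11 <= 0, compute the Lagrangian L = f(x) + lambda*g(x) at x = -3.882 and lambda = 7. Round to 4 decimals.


Step 1: Evaluate f(x).
f(-3.882) = 7*(-3.882)^2 - 3*(-3.882) - 1 = 116.1355
Step 2: Evaluate g(x).
g(-3.882) = 7*-3.882 - 11 = -38.174
Step 3: Compute Lagrangian.
L = 116.1355 + 7*-38.174 = -151.0825


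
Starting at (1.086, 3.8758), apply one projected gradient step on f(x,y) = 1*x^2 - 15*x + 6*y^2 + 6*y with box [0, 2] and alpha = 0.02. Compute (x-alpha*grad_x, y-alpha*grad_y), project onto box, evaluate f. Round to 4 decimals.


Step 1: Compute gradient at (1.086, 3.8758).
grad_x = 2*1*1.086 - 15 = -12.828
grad_y = 2*6*3.8758 + 6 = 52.5096
Step 2: Gradient step.
x_raw = 1.086 - 0.02*-12.828 = 1.3426
y_raw = 3.8758 - 0.02*52.5096 = 2.8256
Step 3: Project onto [0, 2].
x_proj = clip(1.3426) = 1.3426
y_proj = clip(2.8256) = 2.0
Step 4: Evaluate f.
f(1.3426, 2.0) = 17.6641


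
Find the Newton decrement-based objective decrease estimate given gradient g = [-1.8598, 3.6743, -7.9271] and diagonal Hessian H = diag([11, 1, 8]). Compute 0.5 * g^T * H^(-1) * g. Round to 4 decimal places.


Step 1: H is diagonal, so H^(-1) * g = [-0.1691, 3.6743, -0.9909].
Step 2: g^T H^(-1) g = sum_i g_i^2 / H_ii
  = (-1.8598)^2/11 + (3.6743)^2/1 + (-7.9271)^2/8
  = 0.3144 + 13.5005 + 7.8549 = 21.6698
Step 3: Objective decrease = 0.5 * g^T H^(-1) g = 10.8349


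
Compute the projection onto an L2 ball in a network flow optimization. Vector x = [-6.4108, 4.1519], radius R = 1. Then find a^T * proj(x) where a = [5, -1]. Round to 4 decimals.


Step 1: Compute ||x|| (intermediates to 6 decimals).
||x|| = sqrt((-6.4108)^2 + 4.1519^2) = 7.637842
Step 2: Project.
Since ||x|| > R, scale = R/||x|| = 1/7.637842 = 0.130927, proj(x) = scale * x
proj(x) = [-0.839347, 0.543596]
Step 3: Dot product.
a^T * proj(x) = 5*(-0.839347) - 1*0.543596 = -4.7403


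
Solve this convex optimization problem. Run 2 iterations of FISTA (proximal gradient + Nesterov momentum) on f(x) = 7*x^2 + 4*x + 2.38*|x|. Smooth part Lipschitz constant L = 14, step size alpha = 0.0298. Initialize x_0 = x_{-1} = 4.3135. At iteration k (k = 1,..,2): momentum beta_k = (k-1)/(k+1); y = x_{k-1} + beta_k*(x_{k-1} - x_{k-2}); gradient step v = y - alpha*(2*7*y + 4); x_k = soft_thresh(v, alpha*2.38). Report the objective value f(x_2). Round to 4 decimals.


FISTA on f(x) = 7*x^2 + 4*x + 2.38*|x|
L = 14, alpha = 0.0298
Iteration 1: beta = 0.0, y = 4.3135 + 0.0*(4.3135 - 4.3135) = 4.3135
  grad(y) = 64.389, v = y - alpha*grad = 2.3947
  prox(v) = soft_thresh(2.3947, 0.0709) = 2.3238
Iteration 2: beta = 0.3333, y = 2.3238 + 0.3333*(2.3238 - 4.3135) = 1.6605
  grad(y) = 27.2476, v = y - alpha*grad = 0.8486
  prox(v) = soft_thresh(0.8486, 0.0709) = 0.7776
f(x_2) = 7*0.7776^2 + 4*0.7776 + 2.38*|0.7776| = 9.1944


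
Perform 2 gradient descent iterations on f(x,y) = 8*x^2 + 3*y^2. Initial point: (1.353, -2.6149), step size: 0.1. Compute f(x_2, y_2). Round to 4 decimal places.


Gradient descent on f(x,y) = 8*x^2 + 3*y^2.
Starting point: (1.353, -2.6149), alpha = 0.1
Step 1: grad_x = 2*8*1.353 = 21.648, grad_y = 2*3*-2.6149 = -15.6894
  x_1 = 1.353 - 0.1*21.648 = -0.8118
  y_1 = -2.6149 - 0.1*-15.6894 = -1.046
Step 2: grad_x = 2*8*-0.8118 = -12.9888, grad_y = 2*3*-1.046 = -6.2758
  x_2 = -0.8118 - 0.1*-12.9888 = 0.4871
  y_2 = -1.046 - 0.1*-6.2758 = -0.4184
f(0.4871, -0.4184) = 8*0.4871^2 + 3*(-0.4184)^2 = 2.4231


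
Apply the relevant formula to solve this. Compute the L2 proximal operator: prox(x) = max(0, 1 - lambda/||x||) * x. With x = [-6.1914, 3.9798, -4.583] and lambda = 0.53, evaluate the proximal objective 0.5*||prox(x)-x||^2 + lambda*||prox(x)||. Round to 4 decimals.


Step 1: Compute ||x||.
||x|| = 8.6704
Step 2: Compute scaling factor.
scale = max(0, 1 - 0.53/8.6704) = 0.9389
Step 3: prox(x) = [-5.8129, 3.7365, -4.3029]
||prox(x)|| = 8.1404
Step 4: Proximal objective.
0.5*||prox-x||^2 = 0.1405
lambda*||prox|| = 4.3144
Total = 4.4549


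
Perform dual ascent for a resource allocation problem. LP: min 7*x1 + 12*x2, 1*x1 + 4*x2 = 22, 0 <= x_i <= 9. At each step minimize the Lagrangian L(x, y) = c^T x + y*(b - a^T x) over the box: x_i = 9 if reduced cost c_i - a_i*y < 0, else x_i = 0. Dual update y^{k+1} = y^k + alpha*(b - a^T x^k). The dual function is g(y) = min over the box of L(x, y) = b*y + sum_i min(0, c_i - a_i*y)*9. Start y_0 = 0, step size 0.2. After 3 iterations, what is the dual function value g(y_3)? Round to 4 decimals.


Dual ascent for LP: min 7*x1 + 12*x2, 1*x1 + 4*x2 = 22, 0 <= x_i <= 9
Step 1: y^k = 0.0, reduced costs: (7.0, 12.0)
  x^k = (0.0, 0.0), subgradient = b - a^T x = 22.0
  y^{k+1} = 0.0 + 0.2*22.0 = 4.4
Step 2: y^k = 4.4, reduced costs: (2.6, -5.6)
  x^k = (0.0, 9.0), subgradient = b - a^T x = -14.0
  y^{k+1} = 4.4 + 0.2*-14.0 = 1.6
Step 3: y^k = 1.6, reduced costs: (5.4, 5.6)
  x^k = (0.0, 0.0), subgradient = b - a^T x = 22.0
  y^{k+1} = 1.6 + 0.2*22.0 = 6.0
Dual objective at y_3 = 6.0: reduced costs (1.0, -12.0), box minimizer x = (0.0, 9.0)
g(y_3) = b*y + (c1 - a1*y)*x1 + (c2 - a2*y)*x2 = 22*6.0 + 1.0*0.0 + (-12.0)*9.0 = 132.0 + 0.0 - 108.0 = 24.0


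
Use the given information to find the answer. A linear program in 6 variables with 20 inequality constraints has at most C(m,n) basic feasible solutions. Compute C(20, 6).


Each vertex corresponds to some choice of n active constraints out of m, so the number of vertices is at most C(m, n) = m! / (n!(m-n)!).
m = 20, n = 6
Numerator: 20 * 19 * 18 * 17 * 16 * 15
Denominator: 6! = 720
C(20, 6) = 38760


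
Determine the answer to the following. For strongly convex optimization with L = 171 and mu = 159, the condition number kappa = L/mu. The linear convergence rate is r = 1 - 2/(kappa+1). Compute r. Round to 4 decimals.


Step 1: Compute the condition number.
kappa = L/mu = 171/159 = 1.0755
Step 2: Compute the convergence rate.
r = 1 - 2/(kappa + 1) = 1 - 2*mu/(L + mu) = (L - mu)/(L + mu) = 12/330 = 0.0364


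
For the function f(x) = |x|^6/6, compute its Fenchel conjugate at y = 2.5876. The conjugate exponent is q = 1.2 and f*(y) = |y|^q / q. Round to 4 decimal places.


The conjugate exponent q satisfies 1/p + 1/q = 1.
p = 6, so q = 6/(6 - 1) = 1.2
|y|^q = 2.5876^1.2 = 3.1295
f*(2.5876) = 3.1295 / 1.2 = 2.6079


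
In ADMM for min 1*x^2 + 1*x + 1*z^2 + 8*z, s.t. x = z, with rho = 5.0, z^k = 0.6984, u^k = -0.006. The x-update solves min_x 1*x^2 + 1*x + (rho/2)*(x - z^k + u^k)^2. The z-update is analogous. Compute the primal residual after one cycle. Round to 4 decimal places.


ADMM iteration with rho = 5.0, z^k = 0.6984, u^k = -0.006
Step 1: x-update.
Minimize 1*x^2 + 1*x + (5.0/2)*(x - 0.6984 - 0.006)^2
FOC: (2*1 + 5.0)*x = -1 + 5.0*(0.6984 + 0.006)
x^{k+1} = 0.3603
Step 2: z-update.
Minimize 1*z^2 + 8*z + (5.0/2)*(0.3603 - z - 0.006)^2
FOC: (2*1 + 5.0)*z = -8 + 5.0*(0.3603 - 0.006)
z^{k+1} = -0.8898
Step 3: u-update.
u^{k+1} = -0.006 + 0.3603 + 0.8898 = 1.2441
Step 4: Primal residual = |0.3603 + 0.8898| = 1.2501


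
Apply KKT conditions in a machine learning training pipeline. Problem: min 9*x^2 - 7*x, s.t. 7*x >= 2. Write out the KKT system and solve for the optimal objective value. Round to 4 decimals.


Step 1: Try lambda = 0 (constraint inactive).
Stationarity: 2*9*x - 7 = 0
x* = 7/(2*9) = 7/18 = 0.3889 (rounded; the exact value 7/18 is used below)
Check constraint: 7*0.3889 = 2.7223 >= 2 -- satisfied.
Step 2: Compute optimal value.
f(x*) = 9*(7/18)^2 - 7*(7/18) = -1.3611


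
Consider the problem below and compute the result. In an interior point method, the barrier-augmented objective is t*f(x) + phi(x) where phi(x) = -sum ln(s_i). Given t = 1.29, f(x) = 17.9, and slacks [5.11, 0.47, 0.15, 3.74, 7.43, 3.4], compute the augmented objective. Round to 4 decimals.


Step 1: Compute log-barrier.
ln values: [1.6312, -0.755, -1.8971, 1.3191, 2.0055, 1.2238]
phi = -(1.6312 - 0.755 - 1.8971 + 1.3191 + 2.0055 + 1.2238) = -3.5274
Step 2: Compute augmented objective.
t*f(x) = 1.29*17.9 = 23.091
Total = 23.091 - 3.5274 = 19.5636


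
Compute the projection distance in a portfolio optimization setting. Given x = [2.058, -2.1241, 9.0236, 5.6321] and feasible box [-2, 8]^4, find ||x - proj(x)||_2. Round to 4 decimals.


Project each component onto [-2, 8].
clip(2.058) = 2.058, clip(-2.1241) = -2.0, clip(9.0236) = 8.0, clip(5.6321) = 5.6321
Projection = [2.058, -2.0, 8.0, 5.6321]
Squared diffs: [0.0, 0.0154, 1.0478, 0.0]
Distance = sqrt(1.0632) = 1.0311


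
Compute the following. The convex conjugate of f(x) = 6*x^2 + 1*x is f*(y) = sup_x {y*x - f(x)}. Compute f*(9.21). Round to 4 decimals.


f*(y) = sup_x {y*x - a*x^2 - b*x} = sup_x {(y-b)*x - a*x^2}
FOC: (y - b) - 2a*x = 0 => x* = (y - b)/(2a)
x* = (9.21 - 1)/(2*6) = 0.6842
f*(9.21) = (y-b)^2/(4a) = (9.21 - 1)^2/(4*6)
= 67.4041/24 = 2.8085


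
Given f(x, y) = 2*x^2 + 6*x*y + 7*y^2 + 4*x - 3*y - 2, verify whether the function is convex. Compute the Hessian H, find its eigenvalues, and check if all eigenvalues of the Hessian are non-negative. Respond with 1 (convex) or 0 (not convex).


The Hessian of f(x,y) = 2*x^2 + 6*x*y + 7*y^2 + 4*x - 3*y - 2 is:
H = [[4, 6], [6, 14]]
Trace = 4 + 14 = 18
Determinant = 4*14 - (6)^2 = 20
Discriminant = (18)^2 - 4*20 = 244.0
Eigenvalues: lambda_1 = 1.1898, lambda_2 = 16.8102
The function is convex.

1


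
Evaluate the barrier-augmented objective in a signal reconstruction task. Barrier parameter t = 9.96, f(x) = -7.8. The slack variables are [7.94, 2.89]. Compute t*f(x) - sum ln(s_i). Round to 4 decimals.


Step 1: Compute log-barrier.
ln values: [2.0719, 1.0613]
phi = -(2.0719 + 1.0613) = -3.1332
Step 2: Compute augmented objective.
t*f(x) = 9.96*-7.8 = -77.688
Total = -77.688 - 3.1332 = -80.8212


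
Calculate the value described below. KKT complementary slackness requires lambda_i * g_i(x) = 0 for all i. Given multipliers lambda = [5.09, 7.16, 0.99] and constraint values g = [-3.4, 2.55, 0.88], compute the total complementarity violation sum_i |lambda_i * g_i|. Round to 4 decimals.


KKT complementary slackness check:
lambda_1 * g_1 = 5.09 * -3.4 = -17.306
lambda_2 * g_2 = 7.16 * 2.55 = 18.258
lambda_3 * g_3 = 0.99 * 0.88 = 0.8712
Total violation = 17.306 + 18.258 + 0.8712 = 36.4352


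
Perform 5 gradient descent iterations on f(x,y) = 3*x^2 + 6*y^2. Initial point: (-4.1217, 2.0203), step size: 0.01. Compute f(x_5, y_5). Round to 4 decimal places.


Gradient descent on f(x,y) = 3*x^2 + 6*y^2.
Starting point: (-4.1217, 2.0203), alpha = 0.01
Step 1: grad_x = 2*3*-4.1217 = -24.7302, grad_y = 2*6*2.0203 = 24.2436
  x_1 = -4.1217 - 0.01*-24.7302 = -3.8744
  y_1 = 2.0203 - 0.01*24.2436 = 1.7779
Step 2: grad_x = 2*3*-3.8744 = -23.2464, grad_y = 2*6*1.7779 = 21.3344
  x_2 = -3.8744 - 0.01*-23.2464 = -3.6419
  y_2 = 1.7779 - 0.01*21.3344 = 1.5645
Step 3: grad_x = 2*3*-3.6419 = -21.8516, grad_y = 2*6*1.5645 = 18.7742
  x_3 = -3.6419 - 0.01*-21.8516 = -3.4234
  y_3 = 1.5645 - 0.01*18.7742 = 1.3768
Step 4: grad_x = 2*3*-3.4234 = -20.5405, grad_y = 2*6*1.3768 = 16.5213
  x_4 = -3.4234 - 0.01*-20.5405 = -3.218
  y_4 = 1.3768 - 0.01*16.5213 = 1.2116
Step 5: grad_x = 2*3*-3.218 = -19.3081, grad_y = 2*6*1.2116 = 14.5388
  x_5 = -3.218 - 0.01*-19.3081 = -3.0249
  y_5 = 1.2116 - 0.01*14.5388 = 1.0662
f(-3.0249, 1.0662) = 3*(-3.0249)^2 + 6*1.0662^2 = 34.271


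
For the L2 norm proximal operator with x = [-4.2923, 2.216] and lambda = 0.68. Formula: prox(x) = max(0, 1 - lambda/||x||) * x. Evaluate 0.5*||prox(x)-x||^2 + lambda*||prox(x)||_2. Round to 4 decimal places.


Step 1: Compute ||x||.
||x|| = 4.8306
Step 2: Compute scaling factor.
scale = max(0, 1 - 0.68/4.8306) = 0.8592
Step 3: prox(x) = [-3.6881, 1.9041]
||prox(x)|| = 4.1506
Step 4: Proximal objective.
0.5*||prox-x||^2 = 0.2312
lambda*||prox|| = 2.8224
Total = 3.0536


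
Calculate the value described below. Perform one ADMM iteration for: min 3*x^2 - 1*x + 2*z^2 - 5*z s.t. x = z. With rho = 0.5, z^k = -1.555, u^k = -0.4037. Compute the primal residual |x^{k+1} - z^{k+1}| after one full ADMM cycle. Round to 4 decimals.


ADMM iteration with rho = 0.5, z^k = -1.555, u^k = -0.4037
Step 1: x-update.
Minimize 3*x^2 - 1*x + (0.5/2)*(x + 1.555 - 0.4037)^2
FOC: (2*3 + 0.5)*x = 1 + 0.5*(-1.555 + 0.4037)
x^{k+1} = 0.0653
Step 2: z-update.
Minimize 2*z^2 - 5*z + (0.5/2)*(0.0653 - z - 0.4037)^2
FOC: (2*2 + 0.5)*z = 5 + 0.5*(0.0653 - 0.4037)
z^{k+1} = 1.0735
Step 3: u-update.
u^{k+1} = -0.4037 + 0.0653 - 1.0735 = -1.4119
Step 4: Primal residual = |0.0653 - 1.0735| = 1.0082


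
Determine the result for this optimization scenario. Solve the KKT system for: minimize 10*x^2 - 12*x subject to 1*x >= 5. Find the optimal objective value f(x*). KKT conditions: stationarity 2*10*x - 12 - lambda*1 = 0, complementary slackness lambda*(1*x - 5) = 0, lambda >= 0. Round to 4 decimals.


Step 1: Try lambda = 0 (constraint inactive).
x_unc = 12/(2*10) = 0.6
Check: 1*0.6 = 0.6 < 5 -- violated!
Step 2: Constraint must be active: 1*x = 5
x* = 5/1 = 5.0
lambda = (2*10*5.0 - 12)/1 = 88.0
Step 3: Compute optimal value.
f(x*) = 10*5.0^2 - 12*5.0 = 190.0


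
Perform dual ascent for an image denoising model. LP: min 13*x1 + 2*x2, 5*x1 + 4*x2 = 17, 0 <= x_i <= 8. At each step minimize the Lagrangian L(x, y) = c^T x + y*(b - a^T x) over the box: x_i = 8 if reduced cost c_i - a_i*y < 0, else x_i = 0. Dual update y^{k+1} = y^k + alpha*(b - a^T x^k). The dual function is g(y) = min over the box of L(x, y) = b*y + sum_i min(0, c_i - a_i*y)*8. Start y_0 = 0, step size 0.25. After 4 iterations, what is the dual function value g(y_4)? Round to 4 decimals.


Dual ascent for LP: min 13*x1 + 2*x2, 5*x1 + 4*x2 = 17, 0 <= x_i <= 8
Step 1: y^k = 0.0, reduced costs: (13.0, 2.0)
  x^k = (0.0, 0.0), subgradient = b - a^T x = 17.0
  y^{k+1} = 0.0 + 0.25*17.0 = 4.25
Step 2: y^k = 4.25, reduced costs: (-8.25, -15.0)
  x^k = (8.0, 8.0), subgradient = b - a^T x = -55.0
  y^{k+1} = 4.25 + 0.25*-55.0 = -9.5
Step 3: y^k = -9.5, reduced costs: (60.5, 40.0)
  x^k = (0.0, 0.0), subgradient = b - a^T x = 17.0
  y^{k+1} = -9.5 + 0.25*17.0 = -5.25
Step 4: y^k = -5.25, reduced costs: (39.25, 23.0)
  x^k = (0.0, 0.0), subgradient = b - a^T x = 17.0
  y^{k+1} = -5.25 + 0.25*17.0 = -1.0
Dual objective at y_4 = -1.0: reduced costs (18.0, 6.0), box minimizer x = (0.0, 0.0)
g(y_4) = b*y + (c1 - a1*y)*x1 + (c2 - a2*y)*x2 = 17*(-1.0) + 18.0*0.0 + 6.0*0.0 = -17.0 + 0.0 + 0.0 = -17.0


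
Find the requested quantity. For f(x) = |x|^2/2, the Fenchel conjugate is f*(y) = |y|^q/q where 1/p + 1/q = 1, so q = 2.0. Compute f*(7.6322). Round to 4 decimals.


The conjugate exponent q satisfies 1/p + 1/q = 1.
p = 2, so q = 2/(2 - 1) = 2.0
|y|^q = 7.6322^2.0 = 58.2505
f*(7.6322) = 58.2505 / 2.0 = 29.1252


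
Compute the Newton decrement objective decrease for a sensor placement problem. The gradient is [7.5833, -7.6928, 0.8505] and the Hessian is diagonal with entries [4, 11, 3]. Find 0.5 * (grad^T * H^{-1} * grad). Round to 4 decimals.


Step 1: H is diagonal, so H^(-1) * g = [1.8958, -0.6993, 0.2835].
Step 2: g^T H^(-1) g = sum_i g_i^2 / H_ii
  = (7.5833)^2/4 + (-7.6928)^2/11 + (0.8505)^2/3
  = 14.3766 + 5.3799 + 0.2411 = 19.9977
Step 3: Objective decrease = 0.5 * g^T H^(-1) g = 9.9988


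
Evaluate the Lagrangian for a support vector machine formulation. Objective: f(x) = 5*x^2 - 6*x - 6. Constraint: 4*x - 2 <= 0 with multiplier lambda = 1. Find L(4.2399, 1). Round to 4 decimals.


Step 1: Evaluate f(x).
f(4.2399) = 5*4.2399^2 - 6*4.2399 - 6 = 58.4444
Step 2: Evaluate g(x).
g(4.2399) = 4*4.2399 - 2 = 14.9596
Step 3: Compute Lagrangian.
L = 58.4444 + 1*14.9596 = 73.404


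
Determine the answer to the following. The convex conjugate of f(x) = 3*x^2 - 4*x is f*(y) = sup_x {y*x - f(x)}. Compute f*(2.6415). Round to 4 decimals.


f*(y) = sup_x {y*x - a*x^2 - b*x} = sup_x {(y-b)*x - a*x^2}
FOC: (y - b) - 2a*x = 0 => x* = (y - b)/(2a)
x* = (2.6415 + 4)/(2*3) = 1.1069
f*(2.6415) = (y-b)^2/(4a) = (2.6415 + 4)^2/(4*3)
= 44.1095/12 = 3.6758


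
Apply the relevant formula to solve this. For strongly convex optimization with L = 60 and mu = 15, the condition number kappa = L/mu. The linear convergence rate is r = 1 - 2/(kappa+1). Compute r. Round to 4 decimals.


Step 1: Compute the condition number.
kappa = L/mu = 60/15 = 4.0
Step 2: Compute the convergence rate.
r = 1 - 2/(kappa + 1) = 1 - 2*mu/(L + mu) = (L - mu)/(L + mu) = 45/75 = 0.6


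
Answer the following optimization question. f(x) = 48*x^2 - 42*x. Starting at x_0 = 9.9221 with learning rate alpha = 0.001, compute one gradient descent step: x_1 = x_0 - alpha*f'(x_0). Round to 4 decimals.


We compute the gradient at x_0 and apply the update.
f'(x) = 96*x - 42
f'(9.9221) = 96*9.9221 - 42 = 910.5216
x_1 = 9.9221 - 0.001*910.5216 = 9.0116


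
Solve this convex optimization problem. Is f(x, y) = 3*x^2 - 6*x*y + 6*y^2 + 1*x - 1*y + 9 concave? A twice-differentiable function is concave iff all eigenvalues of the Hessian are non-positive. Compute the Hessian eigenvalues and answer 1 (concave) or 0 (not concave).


The Hessian of f(x,y) = 3*x^2 - 6*x*y + 6*y^2 + 1*x - 1*y + 9 is:
H = [[6, -6], [-6, 12]]
Trace = 6 + 12 = 18
Determinant = 6*12 - (-6)^2 = 36
Discriminant = (18)^2 - 4*36 = 180.0
Eigenvalues: lambda_1 = 2.2918, lambda_2 = 15.7082
The function is not concave.

0
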